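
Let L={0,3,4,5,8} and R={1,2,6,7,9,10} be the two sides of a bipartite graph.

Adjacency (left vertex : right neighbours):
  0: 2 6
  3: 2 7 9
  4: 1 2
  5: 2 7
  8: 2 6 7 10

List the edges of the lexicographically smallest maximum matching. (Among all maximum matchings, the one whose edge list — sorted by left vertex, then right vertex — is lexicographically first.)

|M| = 5 (so the lex-smallest maximum matching has 5 edges)
process left vertices in ascending order; for each, take the smallest-labelled available neighbour that still permits 5 edges overall, or leave it unmatched if none does
lex-smallest matching: {0-2, 3-9, 4-1, 5-7, 8-6}

Lex-smallest maximum matching: {(0,2), (3,9), (4,1), (5,7), (8,6)}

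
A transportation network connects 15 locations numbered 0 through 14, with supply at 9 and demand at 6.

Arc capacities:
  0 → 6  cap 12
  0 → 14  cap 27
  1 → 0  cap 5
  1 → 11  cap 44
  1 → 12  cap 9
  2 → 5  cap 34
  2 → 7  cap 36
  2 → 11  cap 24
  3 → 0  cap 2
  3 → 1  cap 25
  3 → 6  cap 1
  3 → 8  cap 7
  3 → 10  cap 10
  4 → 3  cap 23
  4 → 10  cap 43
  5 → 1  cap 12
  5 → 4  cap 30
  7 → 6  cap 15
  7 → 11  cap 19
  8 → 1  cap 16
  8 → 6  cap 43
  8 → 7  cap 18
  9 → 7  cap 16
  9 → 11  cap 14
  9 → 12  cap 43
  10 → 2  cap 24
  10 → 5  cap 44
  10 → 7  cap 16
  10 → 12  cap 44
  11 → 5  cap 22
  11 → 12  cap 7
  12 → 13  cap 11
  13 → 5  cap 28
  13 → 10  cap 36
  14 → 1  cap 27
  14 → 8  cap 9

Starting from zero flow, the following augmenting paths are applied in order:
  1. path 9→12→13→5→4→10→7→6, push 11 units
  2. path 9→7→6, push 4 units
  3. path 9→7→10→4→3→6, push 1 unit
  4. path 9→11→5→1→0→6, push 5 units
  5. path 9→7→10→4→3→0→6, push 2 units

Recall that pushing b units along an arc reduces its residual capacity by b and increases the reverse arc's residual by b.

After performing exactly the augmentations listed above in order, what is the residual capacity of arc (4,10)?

after path 1 (9→12→13→5→4→10→7→6, push 11): res(4,10)=32
after path 2 (9→7→6, push 4): res(4,10)=32
after path 3 (9→7→10→4→3→6, push 1): res(4,10)=33
after path 4 (9→11→5→1→0→6, push 5): res(4,10)=33
after path 5 (9→7→10→4→3→0→6, push 2): res(4,10)=35

Residual capacity of (4,10): 35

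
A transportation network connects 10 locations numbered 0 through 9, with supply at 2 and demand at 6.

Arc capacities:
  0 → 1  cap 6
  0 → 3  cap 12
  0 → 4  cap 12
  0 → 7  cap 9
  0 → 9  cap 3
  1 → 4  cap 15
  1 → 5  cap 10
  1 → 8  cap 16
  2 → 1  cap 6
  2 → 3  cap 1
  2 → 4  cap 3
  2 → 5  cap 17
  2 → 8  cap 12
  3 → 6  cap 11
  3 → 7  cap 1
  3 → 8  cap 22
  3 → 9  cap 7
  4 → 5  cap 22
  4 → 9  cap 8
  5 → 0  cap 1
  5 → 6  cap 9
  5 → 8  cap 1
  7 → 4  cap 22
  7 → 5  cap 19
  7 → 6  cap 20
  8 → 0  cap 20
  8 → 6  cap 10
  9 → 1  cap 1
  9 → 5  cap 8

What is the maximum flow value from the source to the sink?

Maximum flow value: 31

augment #1: 2→3→6 bottleneck 1, total now 1
augment #2: 2→5→6 bottleneck 9, total now 10
augment #3: 2→8→6 bottleneck 10, total now 20
augment #4: 2→5→0→3→6 bottleneck 1, total now 21
augment #5: 2→8→0→3→6 bottleneck 2, total now 23
augment #6: 2→1→8→0→3→6 bottleneck 6, total now 29
augment #7: 2→5→8→0→3→6 bottleneck 1, total now 30
augment #8: 2→4→9→1→8→0→7→6 bottleneck 1, total now 31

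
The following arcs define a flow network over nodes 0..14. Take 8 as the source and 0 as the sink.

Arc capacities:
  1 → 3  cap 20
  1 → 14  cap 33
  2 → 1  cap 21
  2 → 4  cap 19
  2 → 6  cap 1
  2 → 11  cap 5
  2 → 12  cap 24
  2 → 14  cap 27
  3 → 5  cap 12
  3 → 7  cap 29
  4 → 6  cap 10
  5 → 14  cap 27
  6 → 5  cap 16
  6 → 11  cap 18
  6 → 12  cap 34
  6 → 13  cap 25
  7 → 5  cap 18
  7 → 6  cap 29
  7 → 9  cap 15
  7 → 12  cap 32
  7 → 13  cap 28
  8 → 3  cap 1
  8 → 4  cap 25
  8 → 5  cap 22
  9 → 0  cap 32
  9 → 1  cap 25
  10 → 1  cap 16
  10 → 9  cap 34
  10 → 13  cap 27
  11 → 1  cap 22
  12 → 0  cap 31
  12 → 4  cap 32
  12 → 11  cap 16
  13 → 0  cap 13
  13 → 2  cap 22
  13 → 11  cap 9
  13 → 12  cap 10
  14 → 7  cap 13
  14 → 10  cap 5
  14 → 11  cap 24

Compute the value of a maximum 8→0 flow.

augment #1: 8→3→7→9→0 bottleneck 1, total now 1
augment #2: 8→4→6→12→0 bottleneck 10, total now 11
augment #3: 8→5→14→7→9→0 bottleneck 13, total now 24
augment #4: 8→5→14→10→9→0 bottleneck 5, total now 29
augment #5: 8→5→14→11→1→3→7→9→0 bottleneck 1, total now 30
augment #6: 8→5→14→11→1→3→7→12→0 bottleneck 3, total now 33

Maximum flow value: 33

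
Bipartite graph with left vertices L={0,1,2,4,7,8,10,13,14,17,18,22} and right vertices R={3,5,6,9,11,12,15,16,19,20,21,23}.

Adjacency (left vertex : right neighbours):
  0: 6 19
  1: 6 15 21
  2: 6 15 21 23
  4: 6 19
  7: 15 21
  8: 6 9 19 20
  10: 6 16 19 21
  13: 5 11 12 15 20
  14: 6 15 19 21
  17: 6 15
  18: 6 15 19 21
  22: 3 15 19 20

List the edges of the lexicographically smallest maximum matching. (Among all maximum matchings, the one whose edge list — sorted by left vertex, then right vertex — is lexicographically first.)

Lex-smallest maximum matching: {(0,6), (1,15), (2,23), (4,19), (7,21), (8,9), (10,16), (13,5), (22,3)}

|M| = 9 (so the lex-smallest maximum matching has 9 edges)
process left vertices in ascending order; for each, take the smallest-labelled available neighbour that still permits 9 edges overall, or leave it unmatched if none does
lex-smallest matching: {0-6, 1-15, 2-23, 4-19, 7-21, 8-9, 10-16, 13-5, 22-3}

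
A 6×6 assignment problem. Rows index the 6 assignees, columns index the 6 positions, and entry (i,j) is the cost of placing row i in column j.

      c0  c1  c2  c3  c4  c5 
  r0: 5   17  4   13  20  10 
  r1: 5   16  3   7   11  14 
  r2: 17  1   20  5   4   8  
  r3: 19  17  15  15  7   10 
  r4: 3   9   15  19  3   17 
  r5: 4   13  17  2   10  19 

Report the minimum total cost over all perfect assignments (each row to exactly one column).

Minimum assignment cost: 24

optimal assignment: row0→col0 (cost 5), row1→col2 (cost 3), row2→col1 (cost 1), row3→col5 (cost 10), row4→col4 (cost 3), row5→col3 (cost 2)
total = 5 + 3 + 1 + 10 + 3 + 2 = 24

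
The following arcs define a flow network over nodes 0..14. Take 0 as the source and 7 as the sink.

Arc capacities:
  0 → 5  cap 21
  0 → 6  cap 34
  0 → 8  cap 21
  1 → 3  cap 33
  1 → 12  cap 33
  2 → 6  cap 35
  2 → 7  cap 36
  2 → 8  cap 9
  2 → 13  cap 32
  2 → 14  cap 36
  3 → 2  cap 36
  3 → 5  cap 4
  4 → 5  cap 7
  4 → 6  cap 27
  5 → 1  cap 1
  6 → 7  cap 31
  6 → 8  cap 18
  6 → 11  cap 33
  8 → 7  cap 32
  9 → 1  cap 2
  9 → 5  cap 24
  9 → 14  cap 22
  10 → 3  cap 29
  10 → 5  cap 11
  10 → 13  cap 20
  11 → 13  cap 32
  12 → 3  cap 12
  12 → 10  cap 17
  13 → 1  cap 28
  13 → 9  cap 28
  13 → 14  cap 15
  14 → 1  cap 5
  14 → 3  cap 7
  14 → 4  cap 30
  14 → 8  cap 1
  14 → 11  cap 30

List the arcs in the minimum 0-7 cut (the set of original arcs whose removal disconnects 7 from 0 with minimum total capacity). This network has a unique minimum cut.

Min-cut arcs: {(0,6), (0,8), (5,1)} (total capacity 56)

augment #1: 0→6→7 push 31
augment #2: 0→8→7 push 21
augment #3: 0→6→8→7 push 3
augment #4: 0→5→1→3→2→7 push 1
max flow = 56; residual-reachable set from 0 gives S-side
cut edges (S→T): {(0,6), (0,8), (5,1)} total cap 56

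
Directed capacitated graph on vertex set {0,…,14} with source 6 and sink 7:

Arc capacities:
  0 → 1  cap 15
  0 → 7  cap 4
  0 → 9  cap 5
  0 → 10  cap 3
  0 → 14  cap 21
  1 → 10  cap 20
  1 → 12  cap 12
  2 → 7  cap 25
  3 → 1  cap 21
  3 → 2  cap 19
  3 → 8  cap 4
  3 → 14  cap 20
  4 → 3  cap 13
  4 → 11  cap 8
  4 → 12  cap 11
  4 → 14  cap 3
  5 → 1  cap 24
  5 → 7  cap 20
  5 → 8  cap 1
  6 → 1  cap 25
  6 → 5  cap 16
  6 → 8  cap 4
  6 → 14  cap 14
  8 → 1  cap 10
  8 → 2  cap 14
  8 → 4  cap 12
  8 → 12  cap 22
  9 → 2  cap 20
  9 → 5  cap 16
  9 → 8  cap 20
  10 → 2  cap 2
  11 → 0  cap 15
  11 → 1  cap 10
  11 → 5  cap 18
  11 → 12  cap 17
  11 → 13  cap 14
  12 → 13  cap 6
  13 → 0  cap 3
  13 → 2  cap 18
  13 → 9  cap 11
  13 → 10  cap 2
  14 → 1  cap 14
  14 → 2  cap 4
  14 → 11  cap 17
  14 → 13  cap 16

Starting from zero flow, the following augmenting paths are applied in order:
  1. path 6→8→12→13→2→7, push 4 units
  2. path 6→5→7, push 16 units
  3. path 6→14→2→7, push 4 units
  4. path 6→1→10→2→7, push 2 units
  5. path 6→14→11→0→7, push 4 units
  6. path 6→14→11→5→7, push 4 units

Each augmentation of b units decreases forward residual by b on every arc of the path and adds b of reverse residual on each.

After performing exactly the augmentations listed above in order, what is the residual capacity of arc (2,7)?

after path 1 (6→8→12→13→2→7, push 4): res(2,7)=21
after path 2 (6→5→7, push 16): res(2,7)=21
after path 3 (6→14→2→7, push 4): res(2,7)=17
after path 4 (6→1→10→2→7, push 2): res(2,7)=15
after path 5 (6→14→11→0→7, push 4): res(2,7)=15
after path 6 (6→14→11→5→7, push 4): res(2,7)=15

Residual capacity of (2,7): 15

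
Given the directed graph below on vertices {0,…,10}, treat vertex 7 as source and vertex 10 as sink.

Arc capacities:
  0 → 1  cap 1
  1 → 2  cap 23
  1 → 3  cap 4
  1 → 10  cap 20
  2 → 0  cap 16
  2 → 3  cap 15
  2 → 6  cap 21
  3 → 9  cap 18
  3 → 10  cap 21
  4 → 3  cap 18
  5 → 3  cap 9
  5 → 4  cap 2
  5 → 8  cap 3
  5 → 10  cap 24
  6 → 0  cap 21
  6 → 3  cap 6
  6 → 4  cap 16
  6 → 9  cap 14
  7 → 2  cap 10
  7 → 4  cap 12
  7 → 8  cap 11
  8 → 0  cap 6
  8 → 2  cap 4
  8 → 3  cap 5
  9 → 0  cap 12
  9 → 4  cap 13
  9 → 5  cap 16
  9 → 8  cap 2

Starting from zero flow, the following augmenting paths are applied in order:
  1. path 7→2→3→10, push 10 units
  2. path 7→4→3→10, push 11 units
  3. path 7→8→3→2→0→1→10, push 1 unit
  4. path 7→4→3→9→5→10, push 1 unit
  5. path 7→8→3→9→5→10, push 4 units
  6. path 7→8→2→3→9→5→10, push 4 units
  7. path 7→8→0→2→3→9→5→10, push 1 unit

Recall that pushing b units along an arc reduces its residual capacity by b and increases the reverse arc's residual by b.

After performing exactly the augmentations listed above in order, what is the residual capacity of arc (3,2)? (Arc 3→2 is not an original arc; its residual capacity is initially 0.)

after path 1 (7→2→3→10, push 10): res(3,2)=10
after path 2 (7→4→3→10, push 11): res(3,2)=10
after path 3 (7→8→3→2→0→1→10, push 1): res(3,2)=9
after path 4 (7→4→3→9→5→10, push 1): res(3,2)=9
after path 5 (7→8→3→9→5→10, push 4): res(3,2)=9
after path 6 (7→8→2→3→9→5→10, push 4): res(3,2)=13
after path 7 (7→8→0→2→3→9→5→10, push 1): res(3,2)=14

Residual capacity of (3,2): 14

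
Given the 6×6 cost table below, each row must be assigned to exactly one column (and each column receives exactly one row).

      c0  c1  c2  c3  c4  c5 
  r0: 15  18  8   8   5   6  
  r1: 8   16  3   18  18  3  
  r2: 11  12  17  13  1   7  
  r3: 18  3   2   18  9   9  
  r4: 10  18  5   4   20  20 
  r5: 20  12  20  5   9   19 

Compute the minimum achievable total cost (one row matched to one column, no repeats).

Minimum assignment cost: 28

one of 2 optimal assignments: row0→col5 (cost 6), row1→col0 (cost 8), row2→col4 (cost 1), row3→col1 (cost 3), row4→col2 (cost 5), row5→col3 (cost 5)
total = 6 + 8 + 1 + 3 + 5 + 5 = 28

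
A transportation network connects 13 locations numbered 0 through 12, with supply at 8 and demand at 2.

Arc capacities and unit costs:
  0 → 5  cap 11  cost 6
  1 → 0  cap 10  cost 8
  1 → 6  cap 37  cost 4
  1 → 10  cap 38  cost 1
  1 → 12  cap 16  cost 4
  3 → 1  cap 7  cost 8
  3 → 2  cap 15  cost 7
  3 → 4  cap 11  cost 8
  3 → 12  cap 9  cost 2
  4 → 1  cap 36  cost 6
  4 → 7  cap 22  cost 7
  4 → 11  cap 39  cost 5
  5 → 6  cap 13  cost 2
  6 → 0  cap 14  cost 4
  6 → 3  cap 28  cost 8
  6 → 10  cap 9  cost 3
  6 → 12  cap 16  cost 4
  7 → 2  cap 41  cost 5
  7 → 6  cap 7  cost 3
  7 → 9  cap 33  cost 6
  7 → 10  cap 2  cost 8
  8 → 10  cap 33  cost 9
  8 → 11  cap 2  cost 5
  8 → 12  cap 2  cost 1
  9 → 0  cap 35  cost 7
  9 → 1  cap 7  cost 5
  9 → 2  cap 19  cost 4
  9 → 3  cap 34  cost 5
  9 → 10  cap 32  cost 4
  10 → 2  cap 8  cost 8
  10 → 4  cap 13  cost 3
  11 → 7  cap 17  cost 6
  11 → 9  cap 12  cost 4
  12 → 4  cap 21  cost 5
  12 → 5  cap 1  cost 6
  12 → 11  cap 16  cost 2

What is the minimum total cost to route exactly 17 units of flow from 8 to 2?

Minimum cost for 17 units: 304

shortest-cost path #1: 8→12→11→9→2 push 2 @ unit cost 11 (adds 22)
shortest-cost path #2: 8→11→9→2 push 2 @ unit cost 13 (adds 26)
shortest-cost path #3: 8→10→2 push 8 @ unit cost 17 (adds 136)
shortest-cost path #4: 8→10→4→7→2 push 5 @ unit cost 24 (adds 120)
total cost = 304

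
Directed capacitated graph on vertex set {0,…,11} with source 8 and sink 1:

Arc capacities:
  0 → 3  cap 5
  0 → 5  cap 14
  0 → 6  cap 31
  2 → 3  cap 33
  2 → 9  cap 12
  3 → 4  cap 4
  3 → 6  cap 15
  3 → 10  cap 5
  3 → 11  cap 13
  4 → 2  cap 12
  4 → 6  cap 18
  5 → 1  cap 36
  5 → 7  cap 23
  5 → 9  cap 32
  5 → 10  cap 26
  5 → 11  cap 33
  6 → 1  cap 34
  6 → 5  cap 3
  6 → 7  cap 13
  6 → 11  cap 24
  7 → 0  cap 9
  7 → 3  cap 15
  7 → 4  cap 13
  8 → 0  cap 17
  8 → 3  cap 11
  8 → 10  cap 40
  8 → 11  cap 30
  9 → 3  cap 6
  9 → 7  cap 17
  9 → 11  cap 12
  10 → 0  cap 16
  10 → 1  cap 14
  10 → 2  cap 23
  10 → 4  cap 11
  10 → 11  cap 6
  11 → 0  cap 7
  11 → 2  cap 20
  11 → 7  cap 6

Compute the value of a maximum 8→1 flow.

Maximum flow value: 65

augment #1: 8→10→1 bottleneck 14, total now 14
augment #2: 8→0→5→1 bottleneck 14, total now 28
augment #3: 8→0→6→1 bottleneck 3, total now 31
augment #4: 8→3→6→1 bottleneck 11, total now 42
augment #5: 8→10→0→6→1 bottleneck 16, total now 58
augment #6: 8→10→4→6→1 bottleneck 4, total now 62
augment #7: 8→10→4→6→5→1 bottleneck 3, total now 65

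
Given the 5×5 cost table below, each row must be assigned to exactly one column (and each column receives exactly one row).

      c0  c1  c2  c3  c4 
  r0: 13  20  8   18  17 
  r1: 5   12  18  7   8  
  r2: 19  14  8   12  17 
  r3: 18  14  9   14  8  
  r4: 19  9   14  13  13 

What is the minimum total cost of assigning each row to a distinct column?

Minimum assignment cost: 42

optimal assignment: row0→col2 (cost 8), row1→col0 (cost 5), row2→col3 (cost 12), row3→col4 (cost 8), row4→col1 (cost 9)
total = 8 + 5 + 12 + 8 + 9 = 42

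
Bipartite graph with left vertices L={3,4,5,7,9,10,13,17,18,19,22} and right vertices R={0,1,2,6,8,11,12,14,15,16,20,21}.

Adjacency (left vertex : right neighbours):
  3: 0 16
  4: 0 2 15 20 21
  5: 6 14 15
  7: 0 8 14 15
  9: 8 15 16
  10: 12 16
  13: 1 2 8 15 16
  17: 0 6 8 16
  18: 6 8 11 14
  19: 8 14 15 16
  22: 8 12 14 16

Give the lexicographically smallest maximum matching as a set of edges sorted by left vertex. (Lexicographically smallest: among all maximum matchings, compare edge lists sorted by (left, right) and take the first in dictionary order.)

Lex-smallest maximum matching: {(3,0), (4,2), (5,6), (7,8), (9,15), (10,12), (13,1), (17,16), (18,11), (19,14)}

|M| = 10 (so the lex-smallest maximum matching has 10 edges)
process left vertices in ascending order; for each, take the smallest-labelled available neighbour that still permits 10 edges overall, or leave it unmatched if none does
lex-smallest matching: {3-0, 4-2, 5-6, 7-8, 9-15, 10-12, 13-1, 17-16, 18-11, 19-14}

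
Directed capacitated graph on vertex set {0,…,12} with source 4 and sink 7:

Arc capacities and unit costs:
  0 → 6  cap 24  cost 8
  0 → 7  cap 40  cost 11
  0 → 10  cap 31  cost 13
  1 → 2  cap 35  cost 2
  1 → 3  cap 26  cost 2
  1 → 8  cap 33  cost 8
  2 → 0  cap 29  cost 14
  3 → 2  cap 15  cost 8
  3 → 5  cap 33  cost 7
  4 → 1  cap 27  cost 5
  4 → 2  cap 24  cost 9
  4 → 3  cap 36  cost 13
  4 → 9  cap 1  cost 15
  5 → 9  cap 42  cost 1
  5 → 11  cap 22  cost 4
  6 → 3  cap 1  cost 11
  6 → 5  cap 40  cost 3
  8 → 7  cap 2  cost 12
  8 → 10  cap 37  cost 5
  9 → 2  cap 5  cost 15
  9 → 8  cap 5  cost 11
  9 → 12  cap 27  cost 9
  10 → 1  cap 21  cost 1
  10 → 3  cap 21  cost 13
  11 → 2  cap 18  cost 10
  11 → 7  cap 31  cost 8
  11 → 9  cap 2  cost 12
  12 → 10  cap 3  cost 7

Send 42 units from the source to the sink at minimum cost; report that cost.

shortest-cost path #1: 4→1→8→7 push 2 @ unit cost 25 (adds 50)
shortest-cost path #2: 4→1→3→5→11→7 push 22 @ unit cost 26 (adds 572)
shortest-cost path #3: 4→1→2→0→7 push 3 @ unit cost 32 (adds 96)
shortest-cost path #4: 4→2→0→7 push 15 @ unit cost 34 (adds 510)
total cost = 1228

Minimum cost for 42 units: 1228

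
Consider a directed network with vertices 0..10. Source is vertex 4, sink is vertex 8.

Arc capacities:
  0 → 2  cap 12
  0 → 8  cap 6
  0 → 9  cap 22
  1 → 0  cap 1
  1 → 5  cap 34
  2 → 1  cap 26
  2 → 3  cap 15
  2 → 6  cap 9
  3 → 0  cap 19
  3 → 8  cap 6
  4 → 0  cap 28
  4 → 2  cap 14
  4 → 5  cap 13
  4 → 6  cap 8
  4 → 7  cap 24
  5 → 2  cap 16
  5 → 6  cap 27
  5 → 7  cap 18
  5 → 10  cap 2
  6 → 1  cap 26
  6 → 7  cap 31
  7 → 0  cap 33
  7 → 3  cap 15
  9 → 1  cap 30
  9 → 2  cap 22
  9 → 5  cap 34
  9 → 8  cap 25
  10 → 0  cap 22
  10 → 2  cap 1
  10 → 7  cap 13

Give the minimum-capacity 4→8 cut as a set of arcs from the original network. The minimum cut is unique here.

augment #1: 4→0→8 push 6
augment #2: 4→0→9→8 push 22
augment #3: 4→2→3→8 push 6
max flow = 34; residual-reachable set from 4 gives S-side
cut edges (S→T): {(0,8), (0,9), (3,8)} total cap 34

Min-cut arcs: {(0,8), (0,9), (3,8)} (total capacity 34)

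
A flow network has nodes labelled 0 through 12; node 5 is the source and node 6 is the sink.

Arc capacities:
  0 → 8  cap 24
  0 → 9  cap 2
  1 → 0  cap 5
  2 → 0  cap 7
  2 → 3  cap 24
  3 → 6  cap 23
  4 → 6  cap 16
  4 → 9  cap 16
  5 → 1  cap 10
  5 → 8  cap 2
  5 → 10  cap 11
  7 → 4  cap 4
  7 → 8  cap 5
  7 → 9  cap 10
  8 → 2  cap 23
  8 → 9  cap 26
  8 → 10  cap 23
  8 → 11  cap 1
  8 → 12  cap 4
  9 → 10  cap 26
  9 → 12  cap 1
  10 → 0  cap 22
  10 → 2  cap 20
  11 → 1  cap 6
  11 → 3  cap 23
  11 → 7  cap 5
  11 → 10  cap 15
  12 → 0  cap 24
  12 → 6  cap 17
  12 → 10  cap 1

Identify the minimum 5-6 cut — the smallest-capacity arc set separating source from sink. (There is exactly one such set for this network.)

augment #1: 5→8→12→6 push 2
augment #2: 5→10→2→3→6 push 11
augment #3: 5→1→0→8→12→6 push 2
augment #4: 5→1→0→9→12→6 push 1
augment #5: 5→1→0→8→2→3→6 push 2
max flow = 18; residual-reachable set from 5 gives S-side
cut edges (S→T): {(1,0), (5,8), (5,10)} total cap 18

Min-cut arcs: {(1,0), (5,8), (5,10)} (total capacity 18)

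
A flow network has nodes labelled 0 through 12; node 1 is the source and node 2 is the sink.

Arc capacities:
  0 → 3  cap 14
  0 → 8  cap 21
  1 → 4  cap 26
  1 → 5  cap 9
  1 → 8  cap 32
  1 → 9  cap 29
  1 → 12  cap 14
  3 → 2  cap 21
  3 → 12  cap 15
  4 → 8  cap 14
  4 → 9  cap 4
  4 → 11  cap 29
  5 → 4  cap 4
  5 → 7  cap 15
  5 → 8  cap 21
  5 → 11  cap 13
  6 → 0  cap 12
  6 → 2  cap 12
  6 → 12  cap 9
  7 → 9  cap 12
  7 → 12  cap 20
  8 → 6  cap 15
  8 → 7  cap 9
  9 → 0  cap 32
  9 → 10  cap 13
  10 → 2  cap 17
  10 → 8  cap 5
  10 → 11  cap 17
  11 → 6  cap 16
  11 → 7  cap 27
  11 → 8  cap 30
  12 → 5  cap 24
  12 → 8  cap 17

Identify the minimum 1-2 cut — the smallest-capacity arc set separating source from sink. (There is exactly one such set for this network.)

augment #1: 1→8→6→2 push 12
augment #2: 1→9→10→2 push 13
augment #3: 1→9→0→3→2 push 14
max flow = 39; residual-reachable set from 1 gives S-side
cut edges (S→T): {(0,3), (6,2), (9,10)} total cap 39

Min-cut arcs: {(0,3), (6,2), (9,10)} (total capacity 39)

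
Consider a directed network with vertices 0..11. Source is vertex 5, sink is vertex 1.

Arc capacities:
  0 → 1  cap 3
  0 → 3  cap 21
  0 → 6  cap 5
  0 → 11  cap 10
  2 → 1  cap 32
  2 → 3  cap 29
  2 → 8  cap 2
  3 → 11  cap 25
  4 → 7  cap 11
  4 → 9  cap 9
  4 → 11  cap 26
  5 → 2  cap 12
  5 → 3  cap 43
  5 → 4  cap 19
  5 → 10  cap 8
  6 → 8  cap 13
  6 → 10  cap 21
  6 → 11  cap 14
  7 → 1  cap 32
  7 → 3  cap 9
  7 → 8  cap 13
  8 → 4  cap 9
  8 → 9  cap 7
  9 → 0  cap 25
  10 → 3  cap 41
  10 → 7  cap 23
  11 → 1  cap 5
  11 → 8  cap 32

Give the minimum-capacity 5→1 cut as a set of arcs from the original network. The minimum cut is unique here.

Min-cut arcs: {(0,1), (0,6), (4,7), (5,2), (5,10), (11,1)} (total capacity 44)

augment #1: 5→2→1 push 12
augment #2: 5→3→11→1 push 5
augment #3: 5→4→7→1 push 11
augment #4: 5→10→7→1 push 8
augment #5: 5→4→9→0→1 push 3
augment #6: 5→4→9→0→6→10→7→1 push 5
max flow = 44; residual-reachable set from 5 gives S-side
cut edges (S→T): {(0,1), (0,6), (4,7), (5,2), (5,10), (11,1)} total cap 44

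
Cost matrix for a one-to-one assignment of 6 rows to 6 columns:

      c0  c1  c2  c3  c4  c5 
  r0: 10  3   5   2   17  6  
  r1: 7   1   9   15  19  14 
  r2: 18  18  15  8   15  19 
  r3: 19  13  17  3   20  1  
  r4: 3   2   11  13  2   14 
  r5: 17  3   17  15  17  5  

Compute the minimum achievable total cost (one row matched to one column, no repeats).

Minimum assignment cost: 26

optimal assignment: row0→col2 (cost 5), row1→col0 (cost 7), row2→col3 (cost 8), row3→col5 (cost 1), row4→col4 (cost 2), row5→col1 (cost 3)
total = 5 + 7 + 8 + 1 + 2 + 3 = 26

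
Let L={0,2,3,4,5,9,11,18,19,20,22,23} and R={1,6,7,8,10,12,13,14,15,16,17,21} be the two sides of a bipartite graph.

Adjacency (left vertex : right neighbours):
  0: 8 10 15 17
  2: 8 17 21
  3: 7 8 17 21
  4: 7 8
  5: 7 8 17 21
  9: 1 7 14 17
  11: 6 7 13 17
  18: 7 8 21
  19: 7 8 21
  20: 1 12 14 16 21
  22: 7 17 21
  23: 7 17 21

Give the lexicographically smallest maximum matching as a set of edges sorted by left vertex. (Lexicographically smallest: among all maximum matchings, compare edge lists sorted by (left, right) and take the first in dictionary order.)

Lex-smallest maximum matching: {(0,10), (2,8), (3,7), (5,17), (9,1), (11,6), (18,21), (20,12)}

|M| = 8 (so the lex-smallest maximum matching has 8 edges)
process left vertices in ascending order; for each, take the smallest-labelled available neighbour that still permits 8 edges overall, or leave it unmatched if none does
lex-smallest matching: {0-10, 2-8, 3-7, 5-17, 9-1, 11-6, 18-21, 20-12}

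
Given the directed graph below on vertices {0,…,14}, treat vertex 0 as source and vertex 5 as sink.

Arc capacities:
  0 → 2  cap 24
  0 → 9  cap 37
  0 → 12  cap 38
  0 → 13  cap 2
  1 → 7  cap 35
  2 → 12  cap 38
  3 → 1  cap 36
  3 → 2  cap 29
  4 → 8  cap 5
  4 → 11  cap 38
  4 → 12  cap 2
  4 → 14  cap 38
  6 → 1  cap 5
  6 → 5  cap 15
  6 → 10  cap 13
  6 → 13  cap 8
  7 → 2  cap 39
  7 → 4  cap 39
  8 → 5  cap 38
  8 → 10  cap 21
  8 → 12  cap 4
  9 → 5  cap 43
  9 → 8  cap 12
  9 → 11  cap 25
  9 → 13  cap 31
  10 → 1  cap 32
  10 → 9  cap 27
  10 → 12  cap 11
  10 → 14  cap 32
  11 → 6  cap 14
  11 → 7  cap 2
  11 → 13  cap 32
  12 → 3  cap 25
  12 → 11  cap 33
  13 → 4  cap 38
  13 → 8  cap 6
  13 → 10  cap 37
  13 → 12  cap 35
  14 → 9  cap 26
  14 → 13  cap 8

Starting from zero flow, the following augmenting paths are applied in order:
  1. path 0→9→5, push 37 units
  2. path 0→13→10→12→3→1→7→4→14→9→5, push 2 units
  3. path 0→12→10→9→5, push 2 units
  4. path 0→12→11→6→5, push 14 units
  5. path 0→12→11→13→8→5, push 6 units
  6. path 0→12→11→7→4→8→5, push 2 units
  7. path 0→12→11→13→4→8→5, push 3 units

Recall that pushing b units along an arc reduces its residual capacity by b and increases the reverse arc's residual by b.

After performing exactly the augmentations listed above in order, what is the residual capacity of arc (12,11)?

Residual capacity of (12,11): 8

after path 1 (0→9→5, push 37): res(12,11)=33
after path 2 (0→13→10→12→3→1→7→4→14→9→5, push 2): res(12,11)=33
after path 3 (0→12→10→9→5, push 2): res(12,11)=33
after path 4 (0→12→11→6→5, push 14): res(12,11)=19
after path 5 (0→12→11→13→8→5, push 6): res(12,11)=13
after path 6 (0→12→11→7→4→8→5, push 2): res(12,11)=11
after path 7 (0→12→11→13→4→8→5, push 3): res(12,11)=8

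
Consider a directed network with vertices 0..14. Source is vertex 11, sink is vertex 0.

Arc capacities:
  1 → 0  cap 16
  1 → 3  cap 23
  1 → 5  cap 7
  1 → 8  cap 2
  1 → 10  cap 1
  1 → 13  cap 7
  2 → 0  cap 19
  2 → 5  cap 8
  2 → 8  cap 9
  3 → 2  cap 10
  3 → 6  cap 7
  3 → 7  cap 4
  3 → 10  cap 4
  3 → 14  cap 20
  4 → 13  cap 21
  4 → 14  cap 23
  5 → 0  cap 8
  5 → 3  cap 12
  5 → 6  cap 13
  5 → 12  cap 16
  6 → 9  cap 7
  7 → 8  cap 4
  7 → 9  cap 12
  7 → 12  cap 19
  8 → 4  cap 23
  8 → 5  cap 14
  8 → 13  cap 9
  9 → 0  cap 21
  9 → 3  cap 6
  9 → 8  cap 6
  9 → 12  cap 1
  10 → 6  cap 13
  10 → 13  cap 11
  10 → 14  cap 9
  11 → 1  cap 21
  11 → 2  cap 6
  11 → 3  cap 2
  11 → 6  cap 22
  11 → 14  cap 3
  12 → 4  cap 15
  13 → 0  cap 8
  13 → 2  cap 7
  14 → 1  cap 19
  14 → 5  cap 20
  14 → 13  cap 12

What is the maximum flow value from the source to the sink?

Maximum flow value: 39

augment #1: 11→1→0 bottleneck 16, total now 16
augment #2: 11→2→0 bottleneck 6, total now 22
augment #3: 11→1→5→0 bottleneck 5, total now 27
augment #4: 11→3→2→0 bottleneck 2, total now 29
augment #5: 11→6→9→0 bottleneck 7, total now 36
augment #6: 11→14→5→0 bottleneck 3, total now 39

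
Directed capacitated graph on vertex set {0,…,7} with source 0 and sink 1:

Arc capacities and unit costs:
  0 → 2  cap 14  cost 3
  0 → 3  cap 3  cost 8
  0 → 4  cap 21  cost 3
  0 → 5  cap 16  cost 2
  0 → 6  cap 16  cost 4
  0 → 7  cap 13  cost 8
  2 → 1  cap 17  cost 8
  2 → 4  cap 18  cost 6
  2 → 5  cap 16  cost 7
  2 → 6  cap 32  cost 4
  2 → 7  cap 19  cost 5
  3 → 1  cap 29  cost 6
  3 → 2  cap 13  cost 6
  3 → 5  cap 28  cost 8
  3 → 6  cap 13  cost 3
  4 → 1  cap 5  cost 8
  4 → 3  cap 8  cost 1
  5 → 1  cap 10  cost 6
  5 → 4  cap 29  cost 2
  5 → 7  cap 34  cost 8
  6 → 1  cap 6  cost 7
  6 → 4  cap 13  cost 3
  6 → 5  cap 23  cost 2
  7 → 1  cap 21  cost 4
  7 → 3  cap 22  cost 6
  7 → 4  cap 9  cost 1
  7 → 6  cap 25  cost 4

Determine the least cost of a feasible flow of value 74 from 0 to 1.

Minimum cost for 74 units: 935

shortest-cost path #1: 0→5→1 push 10 @ unit cost 8 (adds 80)
shortest-cost path #2: 0→4→3→1 push 8 @ unit cost 10 (adds 80)
shortest-cost path #3: 0→2→1 push 14 @ unit cost 11 (adds 154)
shortest-cost path #4: 0→4→1 push 5 @ unit cost 11 (adds 55)
shortest-cost path #5: 0→6→1 push 6 @ unit cost 11 (adds 66)
shortest-cost path #6: 0→7→1 push 13 @ unit cost 12 (adds 156)
shortest-cost path #7: 0→3→1 push 3 @ unit cost 14 (adds 42)
shortest-cost path #8: 0→5→7→1 push 6 @ unit cost 14 (adds 84)
shortest-cost path #9: 0→6→5→7→1 push 2 @ unit cost 18 (adds 36)
shortest-cost path #10: 0→6→5→7→3→1 push 7 @ unit cost 26 (adds 182)
total cost = 935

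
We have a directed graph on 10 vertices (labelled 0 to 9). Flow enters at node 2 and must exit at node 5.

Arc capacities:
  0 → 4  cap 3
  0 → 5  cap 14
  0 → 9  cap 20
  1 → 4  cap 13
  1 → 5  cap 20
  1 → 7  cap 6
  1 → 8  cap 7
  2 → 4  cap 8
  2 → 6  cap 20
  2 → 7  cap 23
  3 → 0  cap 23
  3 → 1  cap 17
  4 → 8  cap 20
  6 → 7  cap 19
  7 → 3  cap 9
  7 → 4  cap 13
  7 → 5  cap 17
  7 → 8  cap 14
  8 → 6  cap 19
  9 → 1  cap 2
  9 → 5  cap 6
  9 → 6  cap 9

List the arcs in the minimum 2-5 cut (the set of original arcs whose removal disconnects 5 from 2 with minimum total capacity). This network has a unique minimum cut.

augment #1: 2→7→5 push 17
augment #2: 2→7→3→0→5 push 6
augment #3: 2→6→7→3→0→5 push 3
max flow = 26; residual-reachable set from 2 gives S-side
cut edges (S→T): {(7,3), (7,5)} total cap 26

Min-cut arcs: {(7,3), (7,5)} (total capacity 26)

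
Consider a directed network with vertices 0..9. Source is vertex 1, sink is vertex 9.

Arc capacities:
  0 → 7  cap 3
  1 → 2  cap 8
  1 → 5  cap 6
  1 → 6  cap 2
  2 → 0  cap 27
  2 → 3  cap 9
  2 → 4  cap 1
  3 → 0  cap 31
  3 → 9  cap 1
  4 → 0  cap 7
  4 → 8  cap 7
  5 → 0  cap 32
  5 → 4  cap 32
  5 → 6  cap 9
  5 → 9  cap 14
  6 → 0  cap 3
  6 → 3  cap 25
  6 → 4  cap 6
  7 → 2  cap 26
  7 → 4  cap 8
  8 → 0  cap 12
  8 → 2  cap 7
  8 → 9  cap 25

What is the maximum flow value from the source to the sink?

augment #1: 1→5→9 bottleneck 6, total now 6
augment #2: 1→2→3→9 bottleneck 1, total now 7
augment #3: 1→2→4→8→9 bottleneck 1, total now 8
augment #4: 1→6→4→8→9 bottleneck 2, total now 10
augment #5: 1→2→0→7→4→8→9 bottleneck 3, total now 13

Maximum flow value: 13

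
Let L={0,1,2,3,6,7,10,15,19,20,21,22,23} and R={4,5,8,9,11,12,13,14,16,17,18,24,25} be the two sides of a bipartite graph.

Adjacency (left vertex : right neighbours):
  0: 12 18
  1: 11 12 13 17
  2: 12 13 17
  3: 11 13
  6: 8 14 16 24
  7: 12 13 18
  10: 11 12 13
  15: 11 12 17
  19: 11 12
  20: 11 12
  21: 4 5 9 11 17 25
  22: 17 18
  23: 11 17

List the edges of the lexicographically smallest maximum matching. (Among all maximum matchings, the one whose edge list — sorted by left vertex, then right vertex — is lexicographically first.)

|M| = 7 (so the lex-smallest maximum matching has 7 edges)
process left vertices in ascending order; for each, take the smallest-labelled available neighbour that still permits 7 edges overall, or leave it unmatched if none does
lex-smallest matching: {0-12, 1-11, 2-13, 6-8, 7-18, 15-17, 21-4}

Lex-smallest maximum matching: {(0,12), (1,11), (2,13), (6,8), (7,18), (15,17), (21,4)}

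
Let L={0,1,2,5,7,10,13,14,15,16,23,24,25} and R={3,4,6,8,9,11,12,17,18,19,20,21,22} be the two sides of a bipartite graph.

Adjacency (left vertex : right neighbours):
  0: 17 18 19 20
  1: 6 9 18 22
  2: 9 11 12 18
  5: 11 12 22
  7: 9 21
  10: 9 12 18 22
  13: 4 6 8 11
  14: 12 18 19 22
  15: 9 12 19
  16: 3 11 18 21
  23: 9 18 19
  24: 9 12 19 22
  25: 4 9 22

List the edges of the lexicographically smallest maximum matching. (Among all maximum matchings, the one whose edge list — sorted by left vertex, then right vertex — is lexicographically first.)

|M| = 12 (so the lex-smallest maximum matching has 12 edges)
process left vertices in ascending order; for each, take the smallest-labelled available neighbour that still permits 12 edges overall, or leave it unmatched if none does
lex-smallest matching: {0-17, 1-6, 2-9, 5-11, 7-21, 10-12, 13-8, 14-18, 15-19, 16-3, 24-22, 25-4}

Lex-smallest maximum matching: {(0,17), (1,6), (2,9), (5,11), (7,21), (10,12), (13,8), (14,18), (15,19), (16,3), (24,22), (25,4)}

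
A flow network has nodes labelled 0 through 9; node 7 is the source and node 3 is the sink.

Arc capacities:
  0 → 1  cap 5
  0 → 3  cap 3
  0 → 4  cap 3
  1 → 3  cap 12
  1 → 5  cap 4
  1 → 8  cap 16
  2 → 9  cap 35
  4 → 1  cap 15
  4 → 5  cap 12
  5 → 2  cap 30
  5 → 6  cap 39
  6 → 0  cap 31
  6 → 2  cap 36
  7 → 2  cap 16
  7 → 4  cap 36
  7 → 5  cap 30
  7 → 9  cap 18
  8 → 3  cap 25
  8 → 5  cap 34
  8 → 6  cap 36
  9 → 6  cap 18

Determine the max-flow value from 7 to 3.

Maximum flow value: 23

augment #1: 7→4→1→3 bottleneck 12, total now 12
augment #2: 7→4→1→8→3 bottleneck 3, total now 15
augment #3: 7→5→6→0→3 bottleneck 3, total now 18
augment #4: 7→5→6→0→1→8→3 bottleneck 5, total now 23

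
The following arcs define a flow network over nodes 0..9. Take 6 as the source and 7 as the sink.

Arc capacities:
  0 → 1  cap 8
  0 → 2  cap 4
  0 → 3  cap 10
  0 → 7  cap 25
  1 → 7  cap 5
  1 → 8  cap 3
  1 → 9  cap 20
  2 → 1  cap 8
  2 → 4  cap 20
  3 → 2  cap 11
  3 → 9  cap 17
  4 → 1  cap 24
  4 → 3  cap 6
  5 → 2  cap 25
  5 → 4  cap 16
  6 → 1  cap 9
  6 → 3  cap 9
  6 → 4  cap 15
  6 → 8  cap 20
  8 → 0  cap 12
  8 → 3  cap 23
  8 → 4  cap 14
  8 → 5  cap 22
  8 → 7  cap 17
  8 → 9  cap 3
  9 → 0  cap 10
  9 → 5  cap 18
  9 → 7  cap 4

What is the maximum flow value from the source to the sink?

augment #1: 6→1→7 bottleneck 5, total now 5
augment #2: 6→8→7 bottleneck 17, total now 22
augment #3: 6→1→9→7 bottleneck 4, total now 26
augment #4: 6→8→0→7 bottleneck 3, total now 29
augment #5: 6→3→9→0→7 bottleneck 9, total now 38
augment #6: 6→4→1→8→0→7 bottleneck 3, total now 41
augment #7: 6→4→1→9→0→7 bottleneck 1, total now 42

Maximum flow value: 42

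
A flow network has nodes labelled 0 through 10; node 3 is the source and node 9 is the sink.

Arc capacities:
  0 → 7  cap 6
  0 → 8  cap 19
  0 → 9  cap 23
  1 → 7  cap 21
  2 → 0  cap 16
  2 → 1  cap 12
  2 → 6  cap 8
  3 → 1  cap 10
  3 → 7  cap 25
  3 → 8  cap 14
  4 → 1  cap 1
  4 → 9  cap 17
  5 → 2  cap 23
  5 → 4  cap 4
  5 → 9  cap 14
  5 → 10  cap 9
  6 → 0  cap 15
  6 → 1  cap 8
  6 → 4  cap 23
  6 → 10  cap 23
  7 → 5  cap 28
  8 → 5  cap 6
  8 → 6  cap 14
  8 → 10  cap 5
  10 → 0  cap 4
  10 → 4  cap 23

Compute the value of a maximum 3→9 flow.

augment #1: 3→7→5→9 bottleneck 14, total now 14
augment #2: 3→7→5→4→9 bottleneck 4, total now 18
augment #3: 3→8→6→0→9 bottleneck 14, total now 32
augment #4: 3→7→5→2→0→9 bottleneck 7, total now 39
augment #5: 3→1→7→5→2→0→9 bottleneck 2, total now 41
augment #6: 3→1→7→5→10→4→9 bottleneck 1, total now 42

Maximum flow value: 42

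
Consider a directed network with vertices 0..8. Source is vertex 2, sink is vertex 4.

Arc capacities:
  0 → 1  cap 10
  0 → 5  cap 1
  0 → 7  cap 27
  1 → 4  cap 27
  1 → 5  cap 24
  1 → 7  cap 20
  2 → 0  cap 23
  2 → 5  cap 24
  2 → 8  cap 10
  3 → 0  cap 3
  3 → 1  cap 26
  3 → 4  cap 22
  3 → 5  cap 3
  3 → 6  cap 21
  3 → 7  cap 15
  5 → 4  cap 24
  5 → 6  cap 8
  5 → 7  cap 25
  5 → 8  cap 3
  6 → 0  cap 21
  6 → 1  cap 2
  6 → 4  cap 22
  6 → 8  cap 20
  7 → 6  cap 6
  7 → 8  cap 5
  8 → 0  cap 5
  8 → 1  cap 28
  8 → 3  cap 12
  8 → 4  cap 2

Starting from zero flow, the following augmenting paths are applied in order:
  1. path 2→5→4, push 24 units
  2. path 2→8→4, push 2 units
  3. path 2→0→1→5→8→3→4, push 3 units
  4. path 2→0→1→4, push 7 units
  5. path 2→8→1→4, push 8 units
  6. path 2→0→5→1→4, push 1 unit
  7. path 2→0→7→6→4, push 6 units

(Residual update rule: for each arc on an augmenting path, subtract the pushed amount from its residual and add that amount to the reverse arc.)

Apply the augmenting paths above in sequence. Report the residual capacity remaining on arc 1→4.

after path 1 (2→5→4, push 24): res(1,4)=27
after path 2 (2→8→4, push 2): res(1,4)=27
after path 3 (2→0→1→5→8→3→4, push 3): res(1,4)=27
after path 4 (2→0→1→4, push 7): res(1,4)=20
after path 5 (2→8→1→4, push 8): res(1,4)=12
after path 6 (2→0→5→1→4, push 1): res(1,4)=11
after path 7 (2→0→7→6→4, push 6): res(1,4)=11

Residual capacity of (1,4): 11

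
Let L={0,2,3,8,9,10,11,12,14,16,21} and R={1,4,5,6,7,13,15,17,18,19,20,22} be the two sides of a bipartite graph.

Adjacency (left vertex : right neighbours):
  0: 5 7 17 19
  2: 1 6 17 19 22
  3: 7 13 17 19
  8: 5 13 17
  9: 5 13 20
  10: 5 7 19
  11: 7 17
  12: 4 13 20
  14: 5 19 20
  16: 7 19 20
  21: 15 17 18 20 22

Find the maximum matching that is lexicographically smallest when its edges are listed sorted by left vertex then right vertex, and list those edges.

Lex-smallest maximum matching: {(0,5), (2,1), (3,7), (8,13), (9,20), (10,19), (11,17), (12,4), (21,15)}

|M| = 9 (so the lex-smallest maximum matching has 9 edges)
process left vertices in ascending order; for each, take the smallest-labelled available neighbour that still permits 9 edges overall, or leave it unmatched if none does
lex-smallest matching: {0-5, 2-1, 3-7, 8-13, 9-20, 10-19, 11-17, 12-4, 21-15}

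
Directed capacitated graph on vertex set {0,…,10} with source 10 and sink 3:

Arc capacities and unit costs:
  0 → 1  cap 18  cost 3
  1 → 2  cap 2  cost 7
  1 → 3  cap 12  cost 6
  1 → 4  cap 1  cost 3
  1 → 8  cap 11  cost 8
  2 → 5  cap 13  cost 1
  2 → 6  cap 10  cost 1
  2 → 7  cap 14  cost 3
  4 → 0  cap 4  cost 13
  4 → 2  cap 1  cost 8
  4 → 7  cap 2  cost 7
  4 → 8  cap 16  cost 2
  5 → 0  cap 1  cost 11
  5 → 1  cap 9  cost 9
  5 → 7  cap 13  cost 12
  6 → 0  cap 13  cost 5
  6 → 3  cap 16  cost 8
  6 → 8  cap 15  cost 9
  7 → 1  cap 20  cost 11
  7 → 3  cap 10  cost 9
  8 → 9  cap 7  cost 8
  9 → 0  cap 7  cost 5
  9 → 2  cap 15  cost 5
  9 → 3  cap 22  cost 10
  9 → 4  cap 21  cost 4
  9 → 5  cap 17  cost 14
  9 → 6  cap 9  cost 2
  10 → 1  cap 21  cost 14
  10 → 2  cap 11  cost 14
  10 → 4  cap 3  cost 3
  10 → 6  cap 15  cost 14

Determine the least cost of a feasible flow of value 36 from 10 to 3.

shortest-cost path #1: 10→4→7→3 push 2 @ unit cost 19 (adds 38)
shortest-cost path #2: 10→1→3 push 12 @ unit cost 20 (adds 240)
shortest-cost path #3: 10→4→2→6→3 push 1 @ unit cost 20 (adds 20)
shortest-cost path #4: 10→6→3 push 15 @ unit cost 22 (adds 330)
shortest-cost path #5: 10→2→7→3 push 6 @ unit cost 26 (adds 156)
total cost = 784

Minimum cost for 36 units: 784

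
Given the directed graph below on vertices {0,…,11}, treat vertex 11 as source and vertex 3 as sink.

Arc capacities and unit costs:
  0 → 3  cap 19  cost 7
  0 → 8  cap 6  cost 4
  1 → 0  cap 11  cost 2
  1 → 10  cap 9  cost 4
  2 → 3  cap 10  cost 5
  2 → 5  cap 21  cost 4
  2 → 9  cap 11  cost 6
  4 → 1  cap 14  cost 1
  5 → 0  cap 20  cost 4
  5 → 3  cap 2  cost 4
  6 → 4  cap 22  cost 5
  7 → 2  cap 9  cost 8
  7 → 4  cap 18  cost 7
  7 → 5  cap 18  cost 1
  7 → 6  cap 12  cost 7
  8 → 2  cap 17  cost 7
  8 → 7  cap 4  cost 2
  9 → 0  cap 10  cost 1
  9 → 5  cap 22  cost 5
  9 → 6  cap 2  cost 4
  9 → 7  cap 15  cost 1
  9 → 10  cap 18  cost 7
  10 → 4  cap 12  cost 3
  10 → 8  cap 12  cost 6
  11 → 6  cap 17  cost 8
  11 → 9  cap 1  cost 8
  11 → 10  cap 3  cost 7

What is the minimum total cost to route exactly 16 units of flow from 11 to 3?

Minimum cost for 16 units: 370

shortest-cost path #1: 11→9→7→5→3 push 1 @ unit cost 14 (adds 14)
shortest-cost path #2: 11→10→4→1→0→3 push 3 @ unit cost 20 (adds 60)
shortest-cost path #3: 11→6→4→1→0→3 push 8 @ unit cost 23 (adds 184)
shortest-cost path #4: 11→6→4→10→8→7→5→3 push 1 @ unit cost 23 (adds 23)
shortest-cost path #5: 11→6→4→10→8→7→9→0→3 push 1 @ unit cost 25 (adds 25)
shortest-cost path #6: 11→6→4→10→8→2→3 push 1 @ unit cost 28 (adds 28)
shortest-cost path #7: 11→6→4→1→10→8→2→3 push 1 @ unit cost 36 (adds 36)
total cost = 370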